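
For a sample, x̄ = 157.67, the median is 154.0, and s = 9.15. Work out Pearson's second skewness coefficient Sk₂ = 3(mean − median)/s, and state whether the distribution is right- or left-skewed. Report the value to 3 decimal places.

Sk₂ = 3(157.67 − 154.0) / 9.15 = 3 × 3.6700 / 9.15
    = 11.0100 / 9.15 ≈ 1.203
Sk₂ > 0 ⇒ mean > median ⇒ right-skewed (positive skew).

1.203, right-skewed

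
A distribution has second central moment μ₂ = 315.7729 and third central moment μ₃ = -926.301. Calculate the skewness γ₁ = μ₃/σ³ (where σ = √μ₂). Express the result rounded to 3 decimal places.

-0.165

σ = √μ₂ = √315.7729 = 17.77000
σ³ = μ₂^(3/2) = 5611.28443
γ₁ = μ₃/σ³ = -926.301 / 5611.28443 ≈ -0.165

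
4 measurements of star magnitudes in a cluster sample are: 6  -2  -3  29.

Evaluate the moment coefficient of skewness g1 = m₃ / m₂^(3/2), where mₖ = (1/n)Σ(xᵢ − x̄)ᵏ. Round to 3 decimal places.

0.924

x̄ = (6 - 2 - 3 + 29) / 4 = 7.5000
deviations (xᵢ − x̄): -1.5000, -9.5000, -10.5000, 21.5000
Σ(xᵢ − x̄)² = 665.0000 ⇒ m₂ = 665.0000/4 = 166.25000
Σ(xᵢ − x̄)³ = 7920.0000 ⇒ m₃ = 7920.0000/4 = 1980.00000
m₂^(3/2) = 166.25000^(1.5) = 2143.59374
g1 = m₃ / m₂^(3/2) = 1980.00000 / 2143.59374 ≈ 0.924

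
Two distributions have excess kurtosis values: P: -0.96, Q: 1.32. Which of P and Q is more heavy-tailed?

Higher excess kurtosis ⇒ heavier tails relative to the normal distribution.
-0.96 vs 1.32: the larger is 1.32, so Q has heavier tails. (Q is leptokurtic — heavier-than-normal tails; the other is platykurtic.)

Q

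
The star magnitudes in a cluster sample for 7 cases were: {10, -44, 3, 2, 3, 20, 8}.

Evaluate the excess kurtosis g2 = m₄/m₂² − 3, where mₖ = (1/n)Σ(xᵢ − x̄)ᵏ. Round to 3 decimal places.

1.415

x̄ = 0.2857
Σ(xᵢ − x̄)² = 2521.4286 ⇒ m₂ = 360.20408
Σ(xᵢ − x̄)⁴ = 4010016.5539 ⇒ m₄ = 572859.50771
m₂² = 129746.98042
g2 = m₄/m₂² − 3 = 4.41520 − 3 ≈ 1.415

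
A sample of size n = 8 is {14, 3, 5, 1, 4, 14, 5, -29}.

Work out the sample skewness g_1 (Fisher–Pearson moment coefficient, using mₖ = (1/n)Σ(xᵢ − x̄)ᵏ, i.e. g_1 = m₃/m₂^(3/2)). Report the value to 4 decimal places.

x̄ = (14 + 3 + 5 + 1 + 4 + 14 + 5 - 29) / 8 = 2.1250
deviations (xᵢ − x̄): 11.8750, 0.8750, 2.8750, -1.1250, 1.8750, 11.8750, 2.8750, -31.1250
Σ(xᵢ − x̄)² = 1272.8750 ⇒ m₂ = 1272.8750/8 = 159.10938
Σ(xᵢ − x̄)³ = -26750.3438 ⇒ m₃ = -26750.3438/8 = -3343.79297
m₂^(3/2) = 159.10938^(1.5) = 2006.98282
g_1 = m₃ / m₂^(3/2) = -3343.79297 / 2006.98282 ≈ -1.6661

-1.6661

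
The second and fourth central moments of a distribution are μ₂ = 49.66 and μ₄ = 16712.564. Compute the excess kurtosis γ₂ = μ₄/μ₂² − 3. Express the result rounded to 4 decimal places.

μ₂² = 49.66² = 2466.11560
μ₄/μ₂² = 16712.564 / 2466.11560 = 6.77688
γ₂ = 6.77688 − 3 ≈ 3.7769

3.7769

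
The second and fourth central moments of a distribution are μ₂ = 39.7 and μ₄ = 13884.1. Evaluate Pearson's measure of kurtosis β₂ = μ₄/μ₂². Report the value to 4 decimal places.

8.8092

μ₂² = 39.7² = 1576.09000
μ₄/μ₂² = 13884.1 / 1576.09000 = 8.80921
β₂ ≈ 8.8092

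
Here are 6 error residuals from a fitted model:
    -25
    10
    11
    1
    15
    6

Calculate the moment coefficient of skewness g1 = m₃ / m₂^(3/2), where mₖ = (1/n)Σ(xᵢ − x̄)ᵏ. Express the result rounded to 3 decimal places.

-1.385

x̄ = (-25 + 10 + 11 + 1 + 15 + 6) / 6 = 3.0000
deviations (xᵢ − x̄): -28.0000, 7.0000, 8.0000, -2.0000, 12.0000, 3.0000
Σ(xᵢ − x̄)² = 1054.0000 ⇒ m₂ = 1054.0000/6 = 175.66667
Σ(xᵢ − x̄)³ = -19350.0000 ⇒ m₃ = -19350.0000/6 = -3225.00000
m₂^(3/2) = 175.66667^(1.5) = 2328.27374
g1 = m₃ / m₂^(3/2) = -3225.00000 / 2328.27374 ≈ -1.385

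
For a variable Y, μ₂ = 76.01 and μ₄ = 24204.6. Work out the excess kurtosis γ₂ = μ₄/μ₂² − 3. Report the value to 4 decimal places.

μ₂² = 76.01² = 5777.52010
μ₄/μ₂² = 24204.6 / 5777.52010 = 4.18944
γ₂ = 4.18944 − 3 ≈ 1.1894

1.1894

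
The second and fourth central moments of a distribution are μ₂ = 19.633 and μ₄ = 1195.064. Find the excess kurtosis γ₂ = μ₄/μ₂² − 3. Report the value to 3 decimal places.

μ₂² = 19.633² = 385.45469
μ₄/μ₂² = 1195.064 / 385.45469 = 3.10040
γ₂ = 3.10040 − 3 ≈ 0.100

0.100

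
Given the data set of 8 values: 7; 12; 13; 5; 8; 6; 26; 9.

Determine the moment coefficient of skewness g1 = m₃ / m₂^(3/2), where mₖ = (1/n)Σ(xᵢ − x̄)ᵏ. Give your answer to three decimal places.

x̄ = (7 + 12 + 13 + 5 + 8 + 6 + 26 + 9) / 8 = 10.7500
deviations (xᵢ − x̄): -3.7500, 1.2500, 2.2500, -5.7500, -2.7500, -4.7500, 15.2500, -1.7500
Σ(xᵢ − x̄)² = 319.5000 ⇒ m₂ = 319.5000/8 = 39.93750
Σ(xᵢ − x̄)³ = 3183.7500 ⇒ m₃ = 3183.7500/8 = 397.96875
m₂^(3/2) = 39.93750^(1.5) = 252.38952
g1 = m₃ / m₂^(3/2) = 397.96875 / 252.38952 ≈ 1.577

1.577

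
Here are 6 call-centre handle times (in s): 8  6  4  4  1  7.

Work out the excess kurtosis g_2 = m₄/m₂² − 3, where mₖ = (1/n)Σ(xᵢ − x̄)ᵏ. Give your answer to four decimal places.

-0.9141

x̄ = 5.0000
Σ(xᵢ − x̄)² = 32.0000 ⇒ m₂ = 5.33333
Σ(xᵢ − x̄)⁴ = 356.0000 ⇒ m₄ = 59.33333
m₂² = 28.44444
g_2 = m₄/m₂² − 3 = 2.08594 − 3 ≈ -0.9141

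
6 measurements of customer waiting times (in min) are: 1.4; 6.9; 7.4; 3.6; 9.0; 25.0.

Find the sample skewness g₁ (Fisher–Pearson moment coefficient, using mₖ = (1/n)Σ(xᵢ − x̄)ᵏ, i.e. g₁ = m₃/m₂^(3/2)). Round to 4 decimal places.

x̄ = (1.4 + 6.9 + 7.4 + 3.6 + 9.0 + 25.0) / 6 = 8.8833
deviations (xᵢ − x̄): -7.4833, -1.9833, -1.4833, -5.2833, 0.1167, 16.1167
Σ(xᵢ − x̄)² = 349.8083 ⇒ m₂ = 349.8083/6 = 58.30139
Σ(xᵢ − x̄)³ = 3608.6454 ⇒ m₃ = 3608.6454/6 = 601.44091
m₂^(3/2) = 58.30139^(1.5) = 445.16227
g₁ = m₃ / m₂^(3/2) = 601.44091 / 445.16227 ≈ 1.3511

1.3511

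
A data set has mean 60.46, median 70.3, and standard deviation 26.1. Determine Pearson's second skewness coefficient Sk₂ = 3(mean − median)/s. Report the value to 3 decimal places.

Sk₂ = 3(60.46 − 70.3) / 26.1 = 3 × -9.8400 / 26.1
    = -29.5200 / 26.1 ≈ -1.131

-1.131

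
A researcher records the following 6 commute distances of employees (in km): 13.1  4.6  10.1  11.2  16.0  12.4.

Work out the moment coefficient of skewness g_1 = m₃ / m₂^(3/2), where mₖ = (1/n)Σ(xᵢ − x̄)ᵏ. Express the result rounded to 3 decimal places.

-0.697

x̄ = (13.1 + 4.6 + 10.1 + 11.2 + 16.0 + 12.4) / 6 = 11.2333
deviations (xᵢ − x̄): 1.8667, -6.6333, -1.1333, -0.0333, 4.7667, 1.1667
Σ(xᵢ − x̄)² = 72.8533 ⇒ m₂ = 72.8533/6 = 12.14222
Σ(xᵢ − x̄)³ = -176.9336 ⇒ m₃ = -176.9336/6 = -29.48893
m₂^(3/2) = 12.14222^(1.5) = 42.31041
g_1 = m₃ / m₂^(3/2) = -29.48893 / 42.31041 ≈ -0.697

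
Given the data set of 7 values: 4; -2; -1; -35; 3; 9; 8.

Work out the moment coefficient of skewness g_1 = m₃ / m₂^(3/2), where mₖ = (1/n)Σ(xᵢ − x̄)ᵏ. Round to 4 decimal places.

-1.7318

x̄ = (4 - 2 - 1 - 35 + 3 + 9 + 8) / 7 = -2.0000
deviations (xᵢ − x̄): 6.0000, 0.0000, 1.0000, -33.0000, 5.0000, 11.0000, 10.0000
Σ(xᵢ − x̄)² = 1372.0000 ⇒ m₂ = 1372.0000/7 = 196.00000
Σ(xᵢ − x̄)³ = -33264.0000 ⇒ m₃ = -33264.0000/7 = -4752.00000
m₂^(3/2) = 196.00000^(1.5) = 2744.00000
g_1 = m₃ / m₂^(3/2) = -4752.00000 / 2744.00000 ≈ -1.7318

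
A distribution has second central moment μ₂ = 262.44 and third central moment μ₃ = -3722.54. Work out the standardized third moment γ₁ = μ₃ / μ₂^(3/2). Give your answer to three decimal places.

σ = √μ₂ = √262.44 = 16.20000
σ³ = μ₂^(3/2) = 4251.52800
γ₁ = μ₃/σ³ = -3722.54 / 4251.52800 ≈ -0.876

-0.876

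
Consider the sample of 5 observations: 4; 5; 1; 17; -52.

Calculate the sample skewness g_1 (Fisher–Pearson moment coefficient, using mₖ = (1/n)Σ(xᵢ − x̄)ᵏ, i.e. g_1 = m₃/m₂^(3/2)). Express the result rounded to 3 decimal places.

x̄ = (4 + 5 + 1 + 17 - 52) / 5 = -5.0000
deviations (xᵢ − x̄): 9.0000, 10.0000, 6.0000, 22.0000, -47.0000
Σ(xᵢ − x̄)² = 2910.0000 ⇒ m₂ = 2910.0000/5 = 582.00000
Σ(xᵢ − x̄)³ = -91230.0000 ⇒ m₃ = -91230.0000/5 = -18246.00000
m₂^(3/2) = 582.00000^(1.5) = 14040.56153
g_1 = m₃ / m₂^(3/2) = -18246.00000 / 14040.56153 ≈ -1.300

-1.300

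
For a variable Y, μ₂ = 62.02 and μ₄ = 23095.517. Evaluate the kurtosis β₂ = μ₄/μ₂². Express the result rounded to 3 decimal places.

μ₂² = 62.02² = 3846.48040
μ₄/μ₂² = 23095.517 / 3846.48040 = 6.00432
β₂ ≈ 6.004

6.004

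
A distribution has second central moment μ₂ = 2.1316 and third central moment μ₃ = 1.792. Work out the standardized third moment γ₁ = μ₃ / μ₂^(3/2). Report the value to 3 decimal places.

σ = √μ₂ = √2.1316 = 1.46000
σ³ = μ₂^(3/2) = 3.11214
γ₁ = μ₃/σ³ = 1.792 / 3.11214 ≈ 0.576

0.576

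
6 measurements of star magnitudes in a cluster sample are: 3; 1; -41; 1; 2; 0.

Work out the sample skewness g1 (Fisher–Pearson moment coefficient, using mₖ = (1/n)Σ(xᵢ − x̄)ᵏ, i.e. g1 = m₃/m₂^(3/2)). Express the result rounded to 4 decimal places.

x̄ = (3 + 1 - 41 + 1 + 2 + 0) / 6 = -5.6667
deviations (xᵢ − x̄): 8.6667, 6.6667, -35.3333, 6.6667, 7.6667, 5.6667
Σ(xᵢ − x̄)² = 1503.3333 ⇒ m₂ = 1503.3333/6 = 250.55556
Σ(xᵢ − x̄)³ = -42235.5556 ⇒ m₃ = -42235.5556/6 = -7039.25926
m₂^(3/2) = 250.55556^(1.5) = 3966.03055
g1 = m₃ / m₂^(3/2) = -7039.25926 / 3966.03055 ≈ -1.7749

-1.7749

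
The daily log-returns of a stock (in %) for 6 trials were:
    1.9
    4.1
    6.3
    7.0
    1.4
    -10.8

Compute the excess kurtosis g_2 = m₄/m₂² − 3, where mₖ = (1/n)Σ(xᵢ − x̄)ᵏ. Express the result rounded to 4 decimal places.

0.4041

x̄ = 1.6500
Σ(xᵢ − x̄)² = 211.3750 ⇒ m₂ = 35.22917
Σ(xᵢ − x̄)⁴ = 25348.5928 ⇒ m₄ = 4224.76547
m₂² = 1241.09418
g_2 = m₄/m₂² − 3 = 3.40407 − 3 ≈ 0.4041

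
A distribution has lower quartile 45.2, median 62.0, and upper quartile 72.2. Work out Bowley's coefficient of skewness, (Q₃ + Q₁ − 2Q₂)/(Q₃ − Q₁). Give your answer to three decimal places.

-0.244

numerator: Q₃ + Q₁ − 2Q₂ = 72.2 + 45.2 − 2×62.0 = -6.6000
denominator: Q₃ − Q₁ = 72.2 − 45.2 = 27.0000
Bowley skewness = -6.6000 / 27.0000 ≈ -0.244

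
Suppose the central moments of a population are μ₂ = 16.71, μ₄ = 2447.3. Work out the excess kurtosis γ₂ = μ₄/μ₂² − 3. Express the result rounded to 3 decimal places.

μ₂² = 16.71² = 279.22410
μ₄/μ₂² = 2447.3 / 279.22410 = 8.76464
γ₂ = 8.76464 − 3 ≈ 5.765

5.765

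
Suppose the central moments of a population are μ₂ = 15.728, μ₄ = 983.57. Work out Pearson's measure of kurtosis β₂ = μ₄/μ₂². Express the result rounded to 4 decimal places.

3.9761

μ₂² = 15.728² = 247.36998
μ₄/μ₂² = 983.57 / 247.36998 = 3.97611
β₂ ≈ 3.9761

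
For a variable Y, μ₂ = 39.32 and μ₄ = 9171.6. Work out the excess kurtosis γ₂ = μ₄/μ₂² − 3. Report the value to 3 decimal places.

2.932

μ₂² = 39.32² = 1546.06240
μ₄/μ₂² = 9171.6 / 1546.06240 = 5.93223
γ₂ = 5.93223 − 3 ≈ 2.932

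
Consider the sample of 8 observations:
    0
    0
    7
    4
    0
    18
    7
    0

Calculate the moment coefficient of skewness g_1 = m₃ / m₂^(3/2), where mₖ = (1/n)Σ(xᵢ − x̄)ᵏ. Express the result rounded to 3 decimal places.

x̄ = (0 + 0 + 7 + 4 + 0 + 18 + 7 + 0) / 8 = 4.5000
deviations (xᵢ − x̄): -4.5000, -4.5000, 2.5000, -0.5000, -4.5000, 13.5000, 2.5000, -4.5000
Σ(xᵢ − x̄)² = 276.0000 ⇒ m₂ = 276.0000/8 = 34.50000
Σ(xᵢ − x̄)³ = 2127.0000 ⇒ m₃ = 2127.0000/8 = 265.87500
m₂^(3/2) = 34.50000^(1.5) = 202.64162
g_1 = m₃ / m₂^(3/2) = 265.87500 / 202.64162 ≈ 1.312

1.312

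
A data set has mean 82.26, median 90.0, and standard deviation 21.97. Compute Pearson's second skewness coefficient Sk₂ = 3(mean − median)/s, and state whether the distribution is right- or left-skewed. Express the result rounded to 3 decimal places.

Sk₂ = 3(82.26 − 90.0) / 21.97 = 3 × -7.7400 / 21.97
    = -23.2200 / 21.97 ≈ -1.057
Sk₂ < 0 ⇒ mean < median ⇒ left-skewed (negative skew).

-1.057, left-skewed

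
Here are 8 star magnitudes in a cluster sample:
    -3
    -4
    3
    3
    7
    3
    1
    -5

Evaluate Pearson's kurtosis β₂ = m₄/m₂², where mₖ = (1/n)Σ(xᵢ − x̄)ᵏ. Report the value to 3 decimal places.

x̄ = 0.6250
Σ(xᵢ − x̄)² = 123.8750 ⇒ m₂ = 15.48438
Σ(xᵢ − x̄)⁴ = 3378.4941 ⇒ m₄ = 422.31177
m₂² = 239.76587
β₂ = m₄/m₂² = 422.31177 / 239.76587 ≈ 1.761

1.761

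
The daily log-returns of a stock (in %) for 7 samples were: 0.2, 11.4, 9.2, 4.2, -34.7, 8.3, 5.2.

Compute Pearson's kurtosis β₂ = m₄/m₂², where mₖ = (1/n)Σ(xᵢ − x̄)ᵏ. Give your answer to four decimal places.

4.6828

x̄ = 0.5429
Σ(xᵢ − x̄)² = 1530.2371 ⇒ m₂ = 218.60531
Σ(xᵢ − x̄)⁴ = 1566492.6770 ⇒ m₄ = 223784.66815
m₂² = 47788.27986
β₂ = m₄/m₂² = 223784.66815 / 47788.27986 ≈ 4.6828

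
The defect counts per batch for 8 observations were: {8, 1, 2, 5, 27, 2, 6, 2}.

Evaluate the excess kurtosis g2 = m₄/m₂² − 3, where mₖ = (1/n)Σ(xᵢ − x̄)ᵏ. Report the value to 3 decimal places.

x̄ = 6.6250
Σ(xᵢ − x̄)² = 515.8750 ⇒ m₂ = 64.48438
Σ(xᵢ − x̄)⁴ = 174726.2441 ⇒ m₄ = 21840.78052
m₂² = 4158.23462
g2 = m₄/m₂² − 3 = 5.25242 − 3 ≈ 2.252

2.252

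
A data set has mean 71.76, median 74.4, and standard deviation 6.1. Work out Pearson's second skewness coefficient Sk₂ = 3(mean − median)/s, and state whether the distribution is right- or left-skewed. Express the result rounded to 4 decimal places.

-1.2984, left-skewed

Sk₂ = 3(71.76 − 74.4) / 6.1 = 3 × -2.6400 / 6.1
    = -7.9200 / 6.1 ≈ -1.2984
Sk₂ < 0 ⇒ mean < median ⇒ left-skewed (negative skew).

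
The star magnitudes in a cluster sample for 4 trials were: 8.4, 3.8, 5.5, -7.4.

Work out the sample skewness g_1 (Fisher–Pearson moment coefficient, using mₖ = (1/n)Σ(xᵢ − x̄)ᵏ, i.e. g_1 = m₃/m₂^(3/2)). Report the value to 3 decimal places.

x̄ = (8.4 + 3.8 + 5.5 - 7.4) / 4 = 2.5750
deviations (xᵢ − x̄): 5.8250, 1.2250, 2.9250, -9.9750
Σ(xᵢ − x̄)² = 143.4875 ⇒ m₂ = 143.4875/4 = 35.87188
Σ(xᵢ − x̄)³ = -768.0094 ⇒ m₃ = -768.0094/4 = -192.00234
m₂^(3/2) = 35.87188^(1.5) = 214.84790
g_1 = m₃ / m₂^(3/2) = -192.00234 / 214.84790 ≈ -0.894

-0.894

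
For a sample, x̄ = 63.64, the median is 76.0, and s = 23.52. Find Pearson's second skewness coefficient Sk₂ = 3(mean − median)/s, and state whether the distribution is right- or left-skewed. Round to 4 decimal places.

-1.5765, left-skewed

Sk₂ = 3(63.64 − 76.0) / 23.52 = 3 × -12.3600 / 23.52
    = -37.0800 / 23.52 ≈ -1.5765
Sk₂ < 0 ⇒ mean < median ⇒ left-skewed (negative skew).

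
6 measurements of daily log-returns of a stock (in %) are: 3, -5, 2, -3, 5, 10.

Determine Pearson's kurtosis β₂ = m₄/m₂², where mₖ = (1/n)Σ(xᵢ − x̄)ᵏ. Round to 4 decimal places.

x̄ = 2.0000
Σ(xᵢ − x̄)² = 148.0000 ⇒ m₂ = 24.66667
Σ(xᵢ − x̄)⁴ = 7204.0000 ⇒ m₄ = 1200.66667
m₂² = 608.44444
β₂ = m₄/m₂² = 1200.66667 / 608.44444 ≈ 1.9733

1.9733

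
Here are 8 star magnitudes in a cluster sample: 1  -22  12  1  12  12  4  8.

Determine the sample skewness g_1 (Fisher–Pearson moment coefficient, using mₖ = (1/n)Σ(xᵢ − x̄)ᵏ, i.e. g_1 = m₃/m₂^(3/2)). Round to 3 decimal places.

-1.538

x̄ = (1 - 22 + 12 + 1 + 12 + 12 + 4 + 8) / 8 = 3.5000
deviations (xᵢ − x̄): -2.5000, -25.5000, 8.5000, -2.5000, 8.5000, 8.5000, 0.5000, 4.5000
Σ(xᵢ − x̄)² = 900.0000 ⇒ m₂ = 900.0000/8 = 112.50000
Σ(xᵢ − x̄)³ = -14679.0000 ⇒ m₃ = -14679.0000/8 = -1834.87500
m₂^(3/2) = 112.50000^(1.5) = 1193.24269
g_1 = m₃ / m₂^(3/2) = -1834.87500 / 1193.24269 ≈ -1.538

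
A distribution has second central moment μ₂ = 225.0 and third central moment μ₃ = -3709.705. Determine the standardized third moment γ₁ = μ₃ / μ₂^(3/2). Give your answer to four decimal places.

σ = √μ₂ = √225.0 = 15.00000
σ³ = μ₂^(3/2) = 3375.00000
γ₁ = μ₃/σ³ = -3709.705 / 3375.00000 ≈ -1.0992

-1.0992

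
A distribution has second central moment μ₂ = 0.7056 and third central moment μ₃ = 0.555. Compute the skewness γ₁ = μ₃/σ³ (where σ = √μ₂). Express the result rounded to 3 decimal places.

0.936

σ = √μ₂ = √0.7056 = 0.84000
σ³ = μ₂^(3/2) = 0.59270
γ₁ = μ₃/σ³ = 0.555 / 0.59270 ≈ 0.936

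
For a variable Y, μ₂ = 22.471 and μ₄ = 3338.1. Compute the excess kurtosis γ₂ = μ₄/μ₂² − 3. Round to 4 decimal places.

3.6108

μ₂² = 22.471² = 504.94584
μ₄/μ₂² = 3338.1 / 504.94584 = 6.61081
γ₂ = 6.61081 − 3 ≈ 3.6108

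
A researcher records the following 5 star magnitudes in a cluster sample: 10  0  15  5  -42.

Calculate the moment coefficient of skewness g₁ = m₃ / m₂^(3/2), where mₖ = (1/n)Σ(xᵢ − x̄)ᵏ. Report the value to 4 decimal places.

-1.2800

x̄ = (10 + 0 + 15 + 5 - 42) / 5 = -2.4000
deviations (xᵢ − x̄): 12.4000, 2.4000, 17.4000, 7.4000, -39.6000
Σ(xᵢ − x̄)² = 2085.2000 ⇒ m₂ = 2085.2000/5 = 417.04000
Σ(xᵢ − x̄)³ = -54505.4400 ⇒ m₃ = -54505.4400/5 = -10901.08800
m₂^(3/2) = 417.04000^(1.5) = 8516.60623
g₁ = m₃ / m₂^(3/2) = -10901.08800 / 8516.60623 ≈ -1.2800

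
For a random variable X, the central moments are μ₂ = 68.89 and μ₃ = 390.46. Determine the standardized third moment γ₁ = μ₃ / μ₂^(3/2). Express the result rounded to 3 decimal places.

σ = √μ₂ = √68.89 = 8.30000
σ³ = μ₂^(3/2) = 571.78700
γ₁ = μ₃/σ³ = 390.46 / 571.78700 ≈ 0.683

0.683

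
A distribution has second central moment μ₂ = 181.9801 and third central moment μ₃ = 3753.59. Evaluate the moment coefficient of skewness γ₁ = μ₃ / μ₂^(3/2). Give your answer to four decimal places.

σ = √μ₂ = √181.9801 = 13.49000
σ³ = μ₂^(3/2) = 2454.91155
γ₁ = μ₃/σ³ = 3753.59 / 2454.91155 ≈ 1.5290

1.5290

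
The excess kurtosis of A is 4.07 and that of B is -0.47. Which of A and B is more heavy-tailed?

A

Higher excess kurtosis ⇒ heavier tails relative to the normal distribution.
4.07 vs -0.47: the larger is 4.07, so A has heavier tails. (A is leptokurtic — heavier-than-normal tails; the other is platykurtic.)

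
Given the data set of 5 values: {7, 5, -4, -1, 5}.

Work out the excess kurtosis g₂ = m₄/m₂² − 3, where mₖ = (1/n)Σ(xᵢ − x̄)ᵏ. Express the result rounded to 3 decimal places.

-1.454

x̄ = 2.4000
Σ(xᵢ − x̄)² = 87.2000 ⇒ m₂ = 17.44000
Σ(xᵢ − x̄)⁴ = 2350.4960 ⇒ m₄ = 470.09920
m₂² = 304.15360
g₂ = m₄/m₂² − 3 = 1.54560 − 3 ≈ -1.454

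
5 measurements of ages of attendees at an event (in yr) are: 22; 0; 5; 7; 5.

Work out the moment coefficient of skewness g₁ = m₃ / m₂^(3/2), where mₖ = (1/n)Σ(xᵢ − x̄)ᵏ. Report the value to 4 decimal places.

x̄ = (22 + 0 + 5 + 7 + 5) / 5 = 7.8000
deviations (xᵢ − x̄): 14.2000, -7.8000, -2.8000, -0.8000, -2.8000
Σ(xᵢ − x̄)² = 278.8000 ⇒ m₂ = 278.8000/5 = 55.76000
Σ(xᵢ − x̄)³ = 2344.3200 ⇒ m₃ = 2344.3200/5 = 468.86400
m₂^(3/2) = 55.76000^(1.5) = 416.37452
g₁ = m₃ / m₂^(3/2) = 468.86400 / 416.37452 ≈ 1.1261

1.1261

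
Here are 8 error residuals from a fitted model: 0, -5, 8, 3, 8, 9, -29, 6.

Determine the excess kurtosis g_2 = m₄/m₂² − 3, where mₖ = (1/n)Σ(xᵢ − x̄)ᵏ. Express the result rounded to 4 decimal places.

x̄ = 0.0000
Σ(xᵢ − x̄)² = 1120.0000 ⇒ m₂ = 140.00000
Σ(xᵢ − x̄)⁴ = 724036.0000 ⇒ m₄ = 90504.50000
m₂² = 19600.00000
g_2 = m₄/m₂² − 3 = 4.61758 − 3 ≈ 1.6176

1.6176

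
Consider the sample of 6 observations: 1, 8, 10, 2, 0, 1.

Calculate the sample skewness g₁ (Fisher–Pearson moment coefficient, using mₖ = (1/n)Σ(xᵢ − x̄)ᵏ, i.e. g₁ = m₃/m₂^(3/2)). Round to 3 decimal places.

x̄ = (1 + 8 + 10 + 2 + 0 + 1) / 6 = 3.6667
deviations (xᵢ − x̄): -2.6667, 4.3333, 6.3333, -1.6667, -3.6667, -2.6667
Σ(xᵢ − x̄)² = 89.3333 ⇒ m₂ = 89.3333/6 = 14.88889
Σ(xᵢ − x̄)³ = 243.5556 ⇒ m₃ = 243.5556/6 = 40.59259
m₂^(3/2) = 14.88889^(1.5) = 57.45045
g₁ = m₃ / m₂^(3/2) = 40.59259 / 57.45045 ≈ 0.707

0.707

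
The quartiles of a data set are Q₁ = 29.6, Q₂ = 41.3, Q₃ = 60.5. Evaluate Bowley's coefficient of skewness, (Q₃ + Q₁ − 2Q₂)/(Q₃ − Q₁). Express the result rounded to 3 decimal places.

0.243

numerator: Q₃ + Q₁ − 2Q₂ = 60.5 + 29.6 − 2×41.3 = 7.5000
denominator: Q₃ − Q₁ = 60.5 − 29.6 = 30.9000
Bowley skewness = 7.5000 / 30.9000 ≈ 0.243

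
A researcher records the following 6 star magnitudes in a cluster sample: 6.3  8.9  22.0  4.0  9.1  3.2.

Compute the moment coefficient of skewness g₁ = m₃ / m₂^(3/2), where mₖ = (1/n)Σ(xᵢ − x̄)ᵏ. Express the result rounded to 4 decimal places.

x̄ = (6.3 + 8.9 + 22.0 + 4.0 + 9.1 + 3.2) / 6 = 8.9167
deviations (xᵢ − x̄): -2.6167, -0.0167, 13.0833, -4.9167, 0.1833, -5.7167
Σ(xᵢ − x̄)² = 234.9083 ⇒ m₂ = 234.9083/6 = 39.15139
Σ(xᵢ − x̄)³ = 1915.9356 ⇒ m₃ = 1915.9356/6 = 319.32259
m₂^(3/2) = 39.15139^(1.5) = 244.97443
g₁ = m₃ / m₂^(3/2) = 319.32259 / 244.97443 ≈ 1.3035

1.3035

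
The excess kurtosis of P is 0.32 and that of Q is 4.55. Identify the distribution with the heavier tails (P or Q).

Q

Higher excess kurtosis ⇒ heavier tails relative to the normal distribution.
0.32 vs 4.55: the larger is 4.55, so Q has heavier tails.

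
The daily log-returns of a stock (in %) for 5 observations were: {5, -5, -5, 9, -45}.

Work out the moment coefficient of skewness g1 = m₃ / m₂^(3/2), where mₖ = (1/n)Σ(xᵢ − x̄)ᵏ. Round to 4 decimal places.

-1.1960

x̄ = (5 - 5 - 5 + 9 - 45) / 5 = -8.2000
deviations (xᵢ − x̄): 13.2000, 3.2000, 3.2000, 17.2000, -36.8000
Σ(xᵢ − x̄)² = 1844.8000 ⇒ m₂ = 1844.8000/5 = 368.96000
Σ(xᵢ − x̄)³ = -42382.0800 ⇒ m₃ = -42382.0800/5 = -8476.41600
m₂^(3/2) = 368.96000^(1.5) = 7087.10600
g1 = m₃ / m₂^(3/2) = -8476.41600 / 7087.10600 ≈ -1.1960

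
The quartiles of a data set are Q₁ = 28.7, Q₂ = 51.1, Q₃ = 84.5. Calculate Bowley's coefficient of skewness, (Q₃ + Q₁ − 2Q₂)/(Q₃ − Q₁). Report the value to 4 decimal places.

numerator: Q₃ + Q₁ − 2Q₂ = 84.5 + 28.7 − 2×51.1 = 11.0000
denominator: Q₃ − Q₁ = 84.5 − 28.7 = 55.8000
Bowley skewness = 11.0000 / 55.8000 ≈ 0.1971

0.1971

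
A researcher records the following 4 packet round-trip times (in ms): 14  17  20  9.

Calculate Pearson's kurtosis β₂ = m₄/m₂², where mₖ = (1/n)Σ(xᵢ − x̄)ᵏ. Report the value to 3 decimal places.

x̄ = 15.0000
Σ(xᵢ − x̄)² = 66.0000 ⇒ m₂ = 16.50000
Σ(xᵢ − x̄)⁴ = 1938.0000 ⇒ m₄ = 484.50000
m₂² = 272.25000
β₂ = m₄/m₂² = 484.50000 / 272.25000 ≈ 1.780

1.780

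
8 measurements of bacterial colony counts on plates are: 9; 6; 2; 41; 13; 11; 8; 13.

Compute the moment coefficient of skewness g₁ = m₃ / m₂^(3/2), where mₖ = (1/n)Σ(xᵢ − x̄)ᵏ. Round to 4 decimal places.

1.8327

x̄ = (9 + 6 + 2 + 41 + 13 + 11 + 8 + 13) / 8 = 12.8750
deviations (xᵢ − x̄): -3.8750, -6.8750, -10.8750, 28.1250, 0.1250, -1.8750, -4.8750, 0.1250
Σ(xᵢ − x̄)² = 998.8750 ⇒ m₂ = 998.8750/8 = 124.85938
Σ(xᵢ − x̄)³ = 20455.5938 ⇒ m₃ = 20455.5938/8 = 2556.94922
m₂^(3/2) = 124.85938^(1.5) = 1395.18480
g₁ = m₃ / m₂^(3/2) = 2556.94922 / 1395.18480 ≈ 1.8327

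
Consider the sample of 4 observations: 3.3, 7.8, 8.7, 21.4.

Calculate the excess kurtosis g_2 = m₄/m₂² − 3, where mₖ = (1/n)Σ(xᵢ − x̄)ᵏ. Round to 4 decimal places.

-0.8482

x̄ = 10.3000
Σ(xᵢ − x̄)² = 181.0200 ⇒ m₂ = 45.25500
Σ(xᵢ − x̄)⁴ = 17627.3202 ⇒ m₄ = 4406.83005
m₂² = 2048.01502
g_2 = m₄/m₂² − 3 = 2.15176 − 3 ≈ -0.8482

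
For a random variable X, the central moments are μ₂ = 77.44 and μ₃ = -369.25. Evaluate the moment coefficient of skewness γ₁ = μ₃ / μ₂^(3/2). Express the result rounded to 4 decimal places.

σ = √μ₂ = √77.44 = 8.80000
σ³ = μ₂^(3/2) = 681.47200
γ₁ = μ₃/σ³ = -369.25 / 681.47200 ≈ -0.5418

-0.5418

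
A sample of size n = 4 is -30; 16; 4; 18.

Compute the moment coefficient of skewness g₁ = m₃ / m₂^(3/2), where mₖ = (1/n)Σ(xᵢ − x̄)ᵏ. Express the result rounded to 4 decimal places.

x̄ = (-30 + 16 + 4 + 18) / 4 = 2.0000
deviations (xᵢ − x̄): -32.0000, 14.0000, 2.0000, 16.0000
Σ(xᵢ − x̄)² = 1480.0000 ⇒ m₂ = 1480.0000/4 = 370.00000
Σ(xᵢ − x̄)³ = -25920.0000 ⇒ m₃ = -25920.0000/4 = -6480.00000
m₂^(3/2) = 370.00000^(1.5) = 7117.09210
g₁ = m₃ / m₂^(3/2) = -6480.00000 / 7117.09210 ≈ -0.9105

-0.9105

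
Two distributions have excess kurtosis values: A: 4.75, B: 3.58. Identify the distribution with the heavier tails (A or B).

A

Higher excess kurtosis ⇒ heavier tails relative to the normal distribution.
4.75 vs 3.58: the larger is 4.75, so A has heavier tails.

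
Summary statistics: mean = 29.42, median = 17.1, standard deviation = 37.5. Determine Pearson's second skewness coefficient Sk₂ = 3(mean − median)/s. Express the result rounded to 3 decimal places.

0.986

Sk₂ = 3(29.42 − 17.1) / 37.5 = 3 × 12.3200 / 37.5
    = 36.9600 / 37.5 ≈ 0.986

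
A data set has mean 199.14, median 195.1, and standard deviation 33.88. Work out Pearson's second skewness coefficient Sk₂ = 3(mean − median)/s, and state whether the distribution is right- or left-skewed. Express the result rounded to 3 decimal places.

Sk₂ = 3(199.14 − 195.1) / 33.88 = 3 × 4.0400 / 33.88
    = 12.1200 / 33.88 ≈ 0.358
Sk₂ > 0 ⇒ mean > median ⇒ right-skewed (positive skew).

0.358, right-skewed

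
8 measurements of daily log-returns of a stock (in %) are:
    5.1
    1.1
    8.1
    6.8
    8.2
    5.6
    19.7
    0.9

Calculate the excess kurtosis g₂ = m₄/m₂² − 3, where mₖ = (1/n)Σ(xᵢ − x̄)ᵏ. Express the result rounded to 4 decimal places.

0.9820

x̄ = 6.9375
Σ(xᵢ − x̄)² = 241.5387 ⇒ m₂ = 30.19234
Σ(xᵢ − x̄)⁴ = 29039.2265 ⇒ m₄ = 3629.90331
m₂² = 911.57762
g₂ = m₄/m₂² − 3 = 3.98200 − 3 ≈ 0.9820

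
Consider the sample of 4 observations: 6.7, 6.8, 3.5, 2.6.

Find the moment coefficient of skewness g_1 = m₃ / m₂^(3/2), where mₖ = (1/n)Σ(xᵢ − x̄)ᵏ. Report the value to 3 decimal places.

-0.084

x̄ = (6.7 + 6.8 + 3.5 + 2.6) / 4 = 4.9000
deviations (xᵢ − x̄): 1.8000, 1.9000, -1.4000, -2.3000
Σ(xᵢ − x̄)² = 14.1000 ⇒ m₂ = 14.1000/4 = 3.52500
Σ(xᵢ − x̄)³ = -2.2200 ⇒ m₃ = -2.2200/4 = -0.55500
m₂^(3/2) = 3.52500^(1.5) = 6.61818
g_1 = m₃ / m₂^(3/2) = -0.55500 / 6.61818 ≈ -0.084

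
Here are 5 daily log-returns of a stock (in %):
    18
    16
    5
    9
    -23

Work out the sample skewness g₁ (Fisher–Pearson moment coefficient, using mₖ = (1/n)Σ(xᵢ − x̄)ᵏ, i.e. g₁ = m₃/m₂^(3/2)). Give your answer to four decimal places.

-1.1408

x̄ = (18 + 16 + 5 + 9 - 23) / 5 = 5.0000
deviations (xᵢ − x̄): 13.0000, 11.0000, 0.0000, 4.0000, -28.0000
Σ(xᵢ − x̄)² = 1090.0000 ⇒ m₂ = 1090.0000/5 = 218.00000
Σ(xᵢ − x̄)³ = -18360.0000 ⇒ m₃ = -18360.0000/5 = -3672.00000
m₂^(3/2) = 218.00000^(1.5) = 3218.73143
g₁ = m₃ / m₂^(3/2) = -3672.00000 / 3218.73143 ≈ -1.1408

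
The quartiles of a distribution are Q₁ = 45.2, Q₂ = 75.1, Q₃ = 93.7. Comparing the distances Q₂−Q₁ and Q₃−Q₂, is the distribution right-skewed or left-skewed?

left-skewed

Q₂ − Q₁ = 29.9;  Q₃ − Q₂ = 18.6
Q₂ − Q₁ > Q₃ − Q₂ ⇒ the lower half is more spread out ⇒ left-skewed.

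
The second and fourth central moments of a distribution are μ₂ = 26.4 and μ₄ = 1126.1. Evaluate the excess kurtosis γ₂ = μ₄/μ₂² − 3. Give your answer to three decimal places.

-1.384

μ₂² = 26.4² = 696.96000
μ₄/μ₂² = 1126.1 / 696.96000 = 1.61573
γ₂ = 1.61573 − 3 ≈ -1.384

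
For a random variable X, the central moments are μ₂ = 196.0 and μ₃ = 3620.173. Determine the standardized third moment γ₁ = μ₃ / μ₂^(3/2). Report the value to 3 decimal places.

σ = √μ₂ = √196.0 = 14.00000
σ³ = μ₂^(3/2) = 2744.00000
γ₁ = μ₃/σ³ = 3620.173 / 2744.00000 ≈ 1.319

1.319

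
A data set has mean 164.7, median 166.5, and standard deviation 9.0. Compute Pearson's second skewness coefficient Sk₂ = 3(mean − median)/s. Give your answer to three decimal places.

Sk₂ = 3(164.7 − 166.5) / 9.0 = 3 × -1.8000 / 9.0
    = -5.4000 / 9.0 ≈ -0.600

-0.600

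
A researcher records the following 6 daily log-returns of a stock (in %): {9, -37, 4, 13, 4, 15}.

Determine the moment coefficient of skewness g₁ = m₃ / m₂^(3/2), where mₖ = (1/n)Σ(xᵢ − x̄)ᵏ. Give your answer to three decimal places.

x̄ = (9 - 37 + 4 + 13 + 4 + 15) / 6 = 1.3333
deviations (xᵢ − x̄): 7.6667, -38.3333, 2.6667, 11.6667, 2.6667, 13.6667
Σ(xᵢ − x̄)² = 1865.3333 ⇒ m₂ = 1865.3333/6 = 310.88889
Σ(xᵢ − x̄)³ = -51699.5556 ⇒ m₃ = -51699.5556/6 = -8616.59259
m₂^(3/2) = 310.88889^(1.5) = 5481.60580
g₁ = m₃ / m₂^(3/2) = -8616.59259 / 5481.60580 ≈ -1.572

-1.572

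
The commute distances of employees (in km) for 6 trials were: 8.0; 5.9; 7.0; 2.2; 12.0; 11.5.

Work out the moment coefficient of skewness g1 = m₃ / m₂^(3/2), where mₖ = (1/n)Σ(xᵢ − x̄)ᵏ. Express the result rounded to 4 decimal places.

-0.2303

x̄ = (8.0 + 5.9 + 7.0 + 2.2 + 12.0 + 11.5) / 6 = 7.7667
deviations (xᵢ − x̄): 0.2333, -1.8667, -0.7667, -5.5667, 4.2333, 3.7333
Σ(xᵢ − x̄)² = 66.9733 ⇒ m₂ = 66.9733/6 = 11.16222
Σ(xᵢ − x̄)³ = -51.5404 ⇒ m₃ = -51.5404/6 = -8.59007
m₂^(3/2) = 11.16222^(1.5) = 37.29289
g1 = m₃ / m₂^(3/2) = -8.59007 / 37.29289 ≈ -0.2303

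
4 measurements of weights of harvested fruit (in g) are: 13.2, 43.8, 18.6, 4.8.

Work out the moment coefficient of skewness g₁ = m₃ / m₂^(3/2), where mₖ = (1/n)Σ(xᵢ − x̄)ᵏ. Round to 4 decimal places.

0.7644

x̄ = (13.2 + 43.8 + 18.6 + 4.8) / 4 = 20.1000
deviations (xᵢ − x̄): -6.9000, 23.7000, -1.5000, -15.3000
Σ(xᵢ − x̄)² = 845.6400 ⇒ m₂ = 845.6400/4 = 211.41000
Σ(xᵢ − x̄)³ = 9398.5920 ⇒ m₃ = 9398.5920/4 = 2349.64800
m₂^(3/2) = 211.41000^(1.5) = 3073.88977
g₁ = m₃ / m₂^(3/2) = 2349.64800 / 3073.88977 ≈ 0.7644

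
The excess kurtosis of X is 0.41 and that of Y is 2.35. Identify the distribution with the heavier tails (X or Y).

Y

Higher excess kurtosis ⇒ heavier tails relative to the normal distribution.
0.41 vs 2.35: the larger is 2.35, so Y has heavier tails.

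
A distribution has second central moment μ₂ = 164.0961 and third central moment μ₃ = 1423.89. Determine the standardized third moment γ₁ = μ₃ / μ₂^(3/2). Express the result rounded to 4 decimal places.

σ = √μ₂ = √164.0961 = 12.81000
σ³ = μ₂^(3/2) = 2102.07104
γ₁ = μ₃/σ³ = 1423.89 / 2102.07104 ≈ 0.6774

0.6774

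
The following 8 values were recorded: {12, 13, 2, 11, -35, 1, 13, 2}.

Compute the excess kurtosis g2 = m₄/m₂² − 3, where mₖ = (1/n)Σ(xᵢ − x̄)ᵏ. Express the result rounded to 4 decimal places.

1.9605

x̄ = 2.3750
Σ(xᵢ − x̄)² = 1791.8750 ⇒ m₂ = 223.98438
Σ(xᵢ − x̄)⁴ = 1990911.8691 ⇒ m₄ = 248863.98364
m₂² = 50169.00024
g2 = m₄/m₂² − 3 = 4.96051 − 3 ≈ 1.9605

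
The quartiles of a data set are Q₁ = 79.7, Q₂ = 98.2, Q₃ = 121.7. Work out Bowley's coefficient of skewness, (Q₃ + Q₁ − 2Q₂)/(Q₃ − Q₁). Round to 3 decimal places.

numerator: Q₃ + Q₁ − 2Q₂ = 121.7 + 79.7 − 2×98.2 = 5.0000
denominator: Q₃ − Q₁ = 121.7 − 79.7 = 42.0000
Bowley skewness = 5.0000 / 42.0000 ≈ 0.119

0.119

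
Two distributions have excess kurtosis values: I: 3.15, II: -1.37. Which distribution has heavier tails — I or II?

I

Higher excess kurtosis ⇒ heavier tails relative to the normal distribution.
3.15 vs -1.37: the larger is 3.15, so I has heavier tails. (I is leptokurtic — heavier-than-normal tails; the other is platykurtic.)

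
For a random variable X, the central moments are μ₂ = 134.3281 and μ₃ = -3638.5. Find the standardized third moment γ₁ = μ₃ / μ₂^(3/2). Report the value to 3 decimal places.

-2.337

σ = √μ₂ = √134.3281 = 11.59000
σ³ = μ₂^(3/2) = 1556.86268
γ₁ = μ₃/σ³ = -3638.5 / 1556.86268 ≈ -2.337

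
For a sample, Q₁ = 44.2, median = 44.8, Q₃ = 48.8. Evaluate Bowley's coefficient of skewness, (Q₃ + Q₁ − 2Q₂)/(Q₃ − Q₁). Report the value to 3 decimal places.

0.739

numerator: Q₃ + Q₁ − 2Q₂ = 48.8 + 44.2 − 2×44.8 = 3.4000
denominator: Q₃ − Q₁ = 48.8 − 44.2 = 4.6000
Bowley skewness = 3.4000 / 4.6000 ≈ 0.739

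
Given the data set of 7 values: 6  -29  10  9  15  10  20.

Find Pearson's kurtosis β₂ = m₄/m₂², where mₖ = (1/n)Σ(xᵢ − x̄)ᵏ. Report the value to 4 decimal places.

x̄ = 5.8571
Σ(xᵢ − x̄)² = 1542.8571 ⇒ m₂ = 220.40816
Σ(xᵢ − x̄)⁴ = 1523957.0729 ⇒ m₄ = 217708.15327
m₂² = 48579.75843
β₂ = m₄/m₂² = 217708.15327 / 48579.75843 ≈ 4.4815

4.4815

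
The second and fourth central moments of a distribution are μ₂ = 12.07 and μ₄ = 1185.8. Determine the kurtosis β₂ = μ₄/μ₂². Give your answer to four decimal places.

μ₂² = 12.07² = 145.68490
μ₄/μ₂² = 1185.8 / 145.68490 = 8.13948
β₂ ≈ 8.1395

8.1395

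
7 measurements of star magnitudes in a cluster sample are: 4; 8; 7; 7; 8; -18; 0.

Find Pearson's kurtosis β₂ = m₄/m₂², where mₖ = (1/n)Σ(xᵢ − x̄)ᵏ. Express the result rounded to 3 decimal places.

4.308

x̄ = 2.2857
Σ(xᵢ − x̄)² = 529.4286 ⇒ m₂ = 75.63265
Σ(xᵢ − x̄)⁴ = 172496.8805 ⇒ m₄ = 24642.41150
m₂² = 5720.29821
β₂ = m₄/m₂² = 24642.41150 / 5720.29821 ≈ 4.308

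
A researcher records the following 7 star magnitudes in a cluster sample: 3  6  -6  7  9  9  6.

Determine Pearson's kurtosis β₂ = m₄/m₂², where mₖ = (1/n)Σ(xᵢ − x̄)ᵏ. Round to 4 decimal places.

x̄ = 4.8571
Σ(xᵢ − x̄)² = 162.8571 ⇒ m₂ = 23.26531
Σ(xᵢ − x̄)⁴ = 14520.6647 ⇒ m₄ = 2074.38067
m₂² = 541.27447
β₂ = m₄/m₂² = 2074.38067 / 541.27447 ≈ 3.8324

3.8324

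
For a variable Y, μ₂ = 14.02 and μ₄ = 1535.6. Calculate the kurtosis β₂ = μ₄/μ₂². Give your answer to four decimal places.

μ₂² = 14.02² = 196.56040
μ₄/μ₂² = 1535.6 / 196.56040 = 7.81236
β₂ ≈ 7.8124

7.8124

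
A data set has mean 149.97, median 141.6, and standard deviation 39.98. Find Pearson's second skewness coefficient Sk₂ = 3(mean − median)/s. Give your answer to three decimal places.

Sk₂ = 3(149.97 − 141.6) / 39.98 = 3 × 8.3700 / 39.98
    = 25.1100 / 39.98 ≈ 0.628

0.628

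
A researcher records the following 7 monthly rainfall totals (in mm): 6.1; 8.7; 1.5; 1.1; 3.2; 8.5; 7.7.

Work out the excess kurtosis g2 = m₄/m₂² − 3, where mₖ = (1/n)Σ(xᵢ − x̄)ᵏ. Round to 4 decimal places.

-1.6562

x̄ = 5.2571
Σ(xᵢ − x̄)² = 64.6771 ⇒ m₂ = 9.23959
Σ(xᵢ − x̄)⁴ = 803.0403 ⇒ m₄ = 114.72004
m₂² = 85.37006
g2 = m₄/m₂² − 3 = 1.34380 − 3 ≈ -1.6562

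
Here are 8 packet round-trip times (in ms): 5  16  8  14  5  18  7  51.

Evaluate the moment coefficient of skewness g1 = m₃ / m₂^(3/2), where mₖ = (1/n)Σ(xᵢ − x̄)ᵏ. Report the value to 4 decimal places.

1.7992

x̄ = (5 + 16 + 8 + 14 + 5 + 18 + 7 + 51) / 8 = 15.5000
deviations (xᵢ − x̄): -10.5000, 0.5000, -7.5000, -1.5000, -10.5000, 2.5000, -8.5000, 35.5000
Σ(xᵢ − x̄)² = 1618.0000 ⇒ m₂ = 1618.0000/8 = 202.25000
Σ(xᵢ − x̄)³ = 41400.0000 ⇒ m₃ = 41400.0000/8 = 5175.00000
m₂^(3/2) = 202.25000^(1.5) = 2876.29082
g1 = m₃ / m₂^(3/2) = 5175.00000 / 2876.29082 ≈ 1.7992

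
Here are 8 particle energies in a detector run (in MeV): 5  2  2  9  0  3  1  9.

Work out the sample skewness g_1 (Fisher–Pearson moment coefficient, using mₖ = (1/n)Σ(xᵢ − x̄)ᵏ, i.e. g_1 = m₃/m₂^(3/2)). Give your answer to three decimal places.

0.632

x̄ = (5 + 2 + 2 + 9 + 0 + 3 + 1 + 9) / 8 = 3.8750
deviations (xᵢ − x̄): 1.1250, -1.8750, -1.8750, 5.1250, -3.8750, -0.8750, -2.8750, 5.1250
Σ(xᵢ − x̄)² = 84.8750 ⇒ m₂ = 84.8750/8 = 10.60938
Σ(xᵢ − x̄)³ = 174.8438 ⇒ m₃ = 174.8438/8 = 21.85547
m₂^(3/2) = 10.60938^(1.5) = 34.55689
g_1 = m₃ / m₂^(3/2) = 21.85547 / 34.55689 ≈ 0.632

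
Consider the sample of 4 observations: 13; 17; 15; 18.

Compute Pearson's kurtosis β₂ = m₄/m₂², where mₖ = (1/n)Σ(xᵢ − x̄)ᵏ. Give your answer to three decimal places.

1.573

x̄ = 15.7500
Σ(xᵢ − x̄)² = 14.7500 ⇒ m₂ = 3.68750
Σ(xᵢ − x̄)⁴ = 85.5781 ⇒ m₄ = 21.39453
m₂² = 13.59766
β₂ = m₄/m₂² = 21.39453 / 13.59766 ≈ 1.573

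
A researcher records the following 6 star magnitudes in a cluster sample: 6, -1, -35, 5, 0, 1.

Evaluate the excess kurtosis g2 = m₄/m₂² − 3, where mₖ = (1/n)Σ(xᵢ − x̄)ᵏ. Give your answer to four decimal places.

x̄ = -4.0000
Σ(xᵢ − x̄)² = 1192.0000 ⇒ m₂ = 198.66667
Σ(xᵢ − x̄)⁴ = 941044.0000 ⇒ m₄ = 156840.66667
m₂² = 39468.44444
g2 = m₄/m₂² − 3 = 3.97382 − 3 ≈ 0.9738

0.9738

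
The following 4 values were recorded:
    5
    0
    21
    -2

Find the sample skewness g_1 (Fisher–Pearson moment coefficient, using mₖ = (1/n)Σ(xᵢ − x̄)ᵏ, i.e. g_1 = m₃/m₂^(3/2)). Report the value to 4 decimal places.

x̄ = (5 + 0 + 21 - 2) / 4 = 6.0000
deviations (xᵢ − x̄): -1.0000, -6.0000, 15.0000, -8.0000
Σ(xᵢ − x̄)² = 326.0000 ⇒ m₂ = 326.0000/4 = 81.50000
Σ(xᵢ − x̄)³ = 2646.0000 ⇒ m₃ = 2646.0000/4 = 661.50000
m₂^(3/2) = 81.50000^(1.5) = 735.76041
g_1 = m₃ / m₂^(3/2) = 661.50000 / 735.76041 ≈ 0.8991

0.8991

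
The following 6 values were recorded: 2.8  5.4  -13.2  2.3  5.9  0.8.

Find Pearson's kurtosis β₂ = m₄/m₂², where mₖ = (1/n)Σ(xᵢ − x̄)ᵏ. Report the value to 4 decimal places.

3.6926

x̄ = 0.6667
Σ(xᵢ − x̄)² = 249.3133 ⇒ m₂ = 41.55222
Σ(xᵢ − x̄)⁴ = 38253.1870 ⇒ m₄ = 6375.53117
m₂² = 1726.58717
β₂ = m₄/m₂² = 6375.53117 / 1726.58717 ≈ 3.6926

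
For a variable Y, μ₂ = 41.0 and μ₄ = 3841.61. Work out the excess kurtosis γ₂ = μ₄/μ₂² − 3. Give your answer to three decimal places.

-0.715

μ₂² = 41.0² = 1681.00000
μ₄/μ₂² = 3841.61 / 1681.00000 = 2.28531
γ₂ = 2.28531 − 3 ≈ -0.715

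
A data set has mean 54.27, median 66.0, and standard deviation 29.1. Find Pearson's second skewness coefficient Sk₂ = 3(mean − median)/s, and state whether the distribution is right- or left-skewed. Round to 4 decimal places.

Sk₂ = 3(54.27 − 66.0) / 29.1 = 3 × -11.7300 / 29.1
    = -35.1900 / 29.1 ≈ -1.2093
Sk₂ < 0 ⇒ mean < median ⇒ left-skewed (negative skew).

-1.2093, left-skewed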